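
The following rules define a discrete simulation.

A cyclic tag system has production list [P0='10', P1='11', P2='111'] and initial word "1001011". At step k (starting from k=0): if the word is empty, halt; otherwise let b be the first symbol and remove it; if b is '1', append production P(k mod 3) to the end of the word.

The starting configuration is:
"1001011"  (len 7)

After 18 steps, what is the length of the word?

t=0: "1001011"  (len 7)
t=1: "00101110"  (len 8)
t=2: "0101110"  (len 7)
t=3: "101110"  (len 6)
t=4: "0111010"  (len 7)
t=5: "111010"  (len 6)
t=6: "11010111"  (len 8)
t=7: "101011110"  (len 9)
t=8: "0101111011"  (len 10)
t=9: "101111011"  (len 9)
t=10: "0111101110"  (len 10)
t=11: "111101110"  (len 9)
t=12: "11101110111"  (len 11)
t=13: "110111011110"  (len 12)
t=14: "1011101111011"  (len 13)
t=15: "011101111011111"  (len 15)
t=16: "11101111011111"  (len 14)
t=17: "110111101111111"  (len 15)
t=18: "10111101111111111"  (len 17)

17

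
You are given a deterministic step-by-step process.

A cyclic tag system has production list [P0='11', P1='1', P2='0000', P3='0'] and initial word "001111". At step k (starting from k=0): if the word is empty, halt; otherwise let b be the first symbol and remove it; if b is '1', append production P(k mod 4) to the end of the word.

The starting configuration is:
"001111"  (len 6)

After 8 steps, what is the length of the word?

[0] "001111"  (len 6)
[1] "01111"  (len 5)
[2] "1111"  (len 4)
[3] "1110000"  (len 7)
[4] "1100000"  (len 7)
[5] "10000011"  (len 8)
[6] "00000111"  (len 8)
[7] "0000111"  (len 7)
[8] "000111"  (len 6)

6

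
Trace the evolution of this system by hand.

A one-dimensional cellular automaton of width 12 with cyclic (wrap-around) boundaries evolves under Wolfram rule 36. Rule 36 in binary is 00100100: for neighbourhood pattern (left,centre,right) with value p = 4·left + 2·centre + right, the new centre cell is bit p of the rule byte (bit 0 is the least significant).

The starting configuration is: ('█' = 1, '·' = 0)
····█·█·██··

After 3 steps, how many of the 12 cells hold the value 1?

0

0) ····█·█·██··
1) ····████····
2) ············
3) ············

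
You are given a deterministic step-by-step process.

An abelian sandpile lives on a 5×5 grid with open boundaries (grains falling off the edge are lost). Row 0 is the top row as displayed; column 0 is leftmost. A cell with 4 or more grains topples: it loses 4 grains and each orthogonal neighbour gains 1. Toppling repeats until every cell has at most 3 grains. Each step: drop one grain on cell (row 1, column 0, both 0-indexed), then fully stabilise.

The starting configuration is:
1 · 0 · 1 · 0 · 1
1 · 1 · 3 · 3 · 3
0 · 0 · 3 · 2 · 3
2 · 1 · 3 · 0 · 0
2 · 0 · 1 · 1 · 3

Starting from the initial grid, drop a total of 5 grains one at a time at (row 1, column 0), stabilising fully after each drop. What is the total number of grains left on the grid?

39

k=0  1 · 0 · 1 · 0 · 1
1 · 1 · 3 · 3 · 3
0 · 0 · 3 · 2 · 3
2 · 1 · 3 · 0 · 0
2 · 0 · 1 · 1 · 3
k=1  1 · 0 · 1 · 0 · 1
2 · 1 · 3 · 3 · 3
0 · 0 · 3 · 2 · 3
2 · 1 · 3 · 0 · 0
2 · 0 · 1 · 1 · 3
k=2  1 · 0 · 1 · 0 · 1
3 · 1 · 3 · 3 · 3
0 · 0 · 3 · 2 · 3
2 · 1 · 3 · 0 · 0
2 · 0 · 1 · 1 · 3
k=3  2 · 0 · 1 · 0 · 1
0 · 2 · 3 · 3 · 3
1 · 0 · 3 · 2 · 3
2 · 1 · 3 · 0 · 0
2 · 0 · 1 · 1 · 3
k=4  2 · 0 · 1 · 0 · 1
1 · 2 · 3 · 3 · 3
1 · 0 · 3 · 2 · 3
2 · 1 · 3 · 0 · 0
2 · 0 · 1 · 1 · 3
k=5  2 · 0 · 1 · 0 · 1
2 · 2 · 3 · 3 · 3
1 · 0 · 3 · 2 · 3
2 · 1 · 3 · 0 · 0
2 · 0 · 1 · 1 · 3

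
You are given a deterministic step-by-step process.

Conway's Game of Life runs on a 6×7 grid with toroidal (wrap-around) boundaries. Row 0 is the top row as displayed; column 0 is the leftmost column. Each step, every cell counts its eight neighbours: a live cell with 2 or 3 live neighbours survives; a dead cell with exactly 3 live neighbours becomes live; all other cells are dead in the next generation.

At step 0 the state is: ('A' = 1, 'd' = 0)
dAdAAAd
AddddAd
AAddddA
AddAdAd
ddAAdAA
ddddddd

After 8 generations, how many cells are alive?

11

t=0: dAdAAAd
AddddAd
AAddddA
AddAdAd
ddAAdAA
ddddddd
t=1: ddddAAA
ddAddAd
dAddAAd
dddAdAd
ddAAdAA
ddddddA
t=2: ddddAdA
dddAddd
ddAAdAA
dddAddd
ddAAdAA
AddAddd
t=3: dddAAdd
ddAAddA
ddAAddd
ddddddd
ddAAddA
AdAAddd
t=4: dAddAdd
ddddddd
ddAAddd
ddddddd
dAAAddd
dAddddd
t=5: ddddddd
ddAAddd
ddddddd
dAddddd
dAAdddd
AAdAddd
t=6: dAdAddd
ddddddd
ddAdddd
dAAdddd
ddddddd
AAddddd
t=7: AAAdddd
ddAdddd
dAAdddd
dAAdddd
AdAdddd
AAAdddd
t=8: AddAddd
AddAddd
dddAddd
AddAddd
AddAddd
dddAddA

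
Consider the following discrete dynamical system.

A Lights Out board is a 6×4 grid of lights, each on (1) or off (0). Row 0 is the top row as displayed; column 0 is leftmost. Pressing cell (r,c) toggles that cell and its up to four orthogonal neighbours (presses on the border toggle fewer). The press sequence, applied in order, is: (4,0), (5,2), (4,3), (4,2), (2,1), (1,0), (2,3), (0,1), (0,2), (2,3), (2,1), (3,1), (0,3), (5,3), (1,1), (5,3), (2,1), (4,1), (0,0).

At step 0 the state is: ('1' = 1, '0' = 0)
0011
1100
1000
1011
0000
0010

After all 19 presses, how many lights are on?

12

gen 0: 0011
1100
1000
1011
0000
0010
gen 1: 0011
1100
1000
0011
1100
1010
gen 2: 0011
1100
1000
0011
1110
1101
gen 3: 0011
1100
1000
0010
1101
1100
gen 4: 0011
1100
1000
0000
1010
1110
gen 5: 0011
1000
0110
0100
1010
1110
gen 6: 1011
0100
1110
0100
1010
1110
gen 7: 1011
0101
1101
0101
1010
1110
gen 8: 0101
0001
1101
0101
1010
1110
gen 9: 0010
0011
1101
0101
1010
1110
gen 10: 0010
0010
1110
0100
1010
1110
gen 11: 0010
0110
0000
0000
1010
1110
gen 12: 0010
0110
0100
1110
1110
1110
gen 13: 0001
0111
0100
1110
1110
1110
gen 14: 0001
0111
0100
1110
1111
1101
gen 15: 0101
1001
0000
1110
1111
1101
gen 16: 0101
1001
0000
1110
1110
1110
gen 17: 0101
1101
1110
1010
1110
1110
gen 18: 0101
1101
1110
1110
0000
1010
gen 19: 1001
0101
1110
1110
0000
1010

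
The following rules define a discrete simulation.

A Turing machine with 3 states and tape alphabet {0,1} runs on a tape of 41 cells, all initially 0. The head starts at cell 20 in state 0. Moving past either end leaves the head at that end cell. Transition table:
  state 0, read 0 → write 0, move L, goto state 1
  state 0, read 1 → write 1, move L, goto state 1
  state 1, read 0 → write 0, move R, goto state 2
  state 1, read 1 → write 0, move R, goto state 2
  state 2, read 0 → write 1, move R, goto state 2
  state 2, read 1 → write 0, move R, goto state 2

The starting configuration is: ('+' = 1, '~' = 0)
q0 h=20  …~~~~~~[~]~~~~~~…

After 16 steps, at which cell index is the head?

34

[0] q0 h=20  …~~~~~~[~]~~~~~~…
[1] q1 h=19  …~~~~~~[~]~~~~~~…
[2] q2 h=20  …~~~~~~[~]~~~~~~…
[3] q2 h=21  …~~~~~+[~]~~~~~~…
[4] q2 h=22  …~~~~++[~]~~~~~~…
[5] q2 h=23  …~~~+++[~]~~~~~~…
[6] q2 h=24  …~~++++[~]~~~~~~…
[7] q2 h=25  …~+++++[~]~~~~~~…
[8] q2 h=26  …++++++[~]~~~~~~…
[9] q2 h=27  …++++++[~]~~~~~~…
[10] q2 h=28  …++++++[~]~~~~~~…
[11] q2 h=29  …++++++[~]~~~~~~…
[12] q2 h=30  …++++++[~]~~~~~~…
[13] q2 h=31  …++++++[~]~~~~~~…
[14] q2 h=32  …++++++[~]~~~~~~…
[15] q2 h=33  …++++++[~]~~~~~~…
[16] q2 h=34  …++++++[~]~~~~~~|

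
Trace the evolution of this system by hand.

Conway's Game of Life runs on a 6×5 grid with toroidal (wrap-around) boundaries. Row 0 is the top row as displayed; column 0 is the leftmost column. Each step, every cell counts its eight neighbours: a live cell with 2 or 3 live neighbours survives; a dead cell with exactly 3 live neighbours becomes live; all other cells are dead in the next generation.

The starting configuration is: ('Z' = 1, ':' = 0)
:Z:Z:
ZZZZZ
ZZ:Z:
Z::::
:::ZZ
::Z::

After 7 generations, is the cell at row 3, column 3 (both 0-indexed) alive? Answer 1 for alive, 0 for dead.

1

gen 0: :Z:Z:
ZZZZZ
ZZ:Z:
Z::::
:::ZZ
::Z::
gen 1: :::::
:::::
:::Z:
ZZZZ:
:::ZZ
::Z:Z
gen 2: :::::
:::::
:Z:ZZ
ZZ:::
:::::
::::Z
gen 3: :::::
:::::
:ZZ:Z
ZZZ:Z
Z::::
:::::
gen 4: :::::
:::::
::Z:Z
::Z:Z
Z:::Z
:::::
gen 5: :::::
:::::
:::::
:Z::Z
Z::ZZ
:::::
gen 6: :::::
:::::
:::::
:::ZZ
Z::ZZ
::::Z
gen 7: :::::
:::::
:::::
Z::Z:
Z::::
Z::ZZ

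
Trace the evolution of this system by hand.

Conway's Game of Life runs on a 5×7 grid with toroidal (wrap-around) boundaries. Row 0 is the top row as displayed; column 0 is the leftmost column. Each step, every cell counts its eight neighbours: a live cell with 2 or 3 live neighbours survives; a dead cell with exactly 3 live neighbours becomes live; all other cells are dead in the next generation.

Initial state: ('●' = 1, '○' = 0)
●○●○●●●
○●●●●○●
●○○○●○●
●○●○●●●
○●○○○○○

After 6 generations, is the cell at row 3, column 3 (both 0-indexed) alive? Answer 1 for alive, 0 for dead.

gen 0: ●○●○●●●
○●●●●○●
●○○○●○●
●○●○●●●
○●○○○○○
gen 1: ○○○○●○●
○○●○○○○
○○○○○○○
○○○●●○○
○○●○○○○
gen 2: ○○○●○○○
○○○○○○○
○○○●○○○
○○○●○○○
○○○○●●○
gen 3: ○○○○●○○
○○○○○○○
○○○○○○○
○○○●○○○
○○○●●○○
gen 4: ○○○●●○○
○○○○○○○
○○○○○○○
○○○●●○○
○○○●●○○
gen 5: ○○○●●○○
○○○○○○○
○○○○○○○
○○○●●○○
○○●○○●○
gen 6: ○○○●●○○
○○○○○○○
○○○○○○○
○○○●●○○
○○●○○●○

1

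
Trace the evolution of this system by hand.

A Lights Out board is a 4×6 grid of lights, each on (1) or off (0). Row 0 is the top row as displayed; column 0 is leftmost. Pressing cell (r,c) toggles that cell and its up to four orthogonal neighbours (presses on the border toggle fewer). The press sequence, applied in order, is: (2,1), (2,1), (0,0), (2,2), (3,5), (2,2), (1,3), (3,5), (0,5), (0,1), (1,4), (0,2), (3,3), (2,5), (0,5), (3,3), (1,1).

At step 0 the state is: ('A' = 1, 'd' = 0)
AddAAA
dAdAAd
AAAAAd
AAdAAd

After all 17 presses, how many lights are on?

t=0: AddAAA
dAdAAd
AAAAAd
AAdAAd
t=1: AddAAA
dddAAd
dddAAd
AddAAd
t=2: AddAAA
dAdAAd
AAAAAd
AAdAAd
t=3: dAdAAA
AAdAAd
AAAAAd
AAdAAd
t=4: dAdAAA
AAAAAd
AdddAd
AAAAAd
t=5: dAdAAA
AAAAAd
AdddAA
AAAAdA
t=6: dAdAAA
AAdAAd
AAAAAA
AAdAdA
t=7: dAddAA
AAAddd
AAAdAA
AAdAdA
t=8: dAddAA
AAAddd
AAAdAd
AAdAAd
t=9: dAdddd
AAAddA
AAAdAd
AAdAAd
t=10: AdAddd
AdAddA
AAAdAd
AAdAAd
t=11: AdAdAd
AdAAAd
AAAddd
AAdAAd
t=12: AAdAAd
AddAAd
AAAddd
AAdAAd
t=13: AAdAAd
AddAAd
AAAAdd
AAAddd
t=14: AAdAAd
AddAAA
AAAAAA
AAAddA
t=15: AAdAdA
AddAAd
AAAAAA
AAAddA
t=16: AAdAdA
AddAAd
AAAdAA
AAdAAA
t=17: AddAdA
dAAAAd
AdAdAA
AAdAAA

16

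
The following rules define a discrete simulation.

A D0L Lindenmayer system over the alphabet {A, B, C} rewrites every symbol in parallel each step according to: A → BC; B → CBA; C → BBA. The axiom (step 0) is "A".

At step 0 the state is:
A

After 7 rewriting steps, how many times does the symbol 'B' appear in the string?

[0] A
[1] BC
[2] CBABBA
[3] BBACBABCCBACBABC
[4] CBACBABCBBACBABCCBABBABBACBABCBBACBABCCBABBA
[5] BBACBABCBBACBABCCBABBACBACBABCBBACBABCCBABBABBACBABCCBACBABCCBACBABCBBACBABCCBABBACBACBABCBBACBABCCBABBABBACBABCCBACBABC
[6] CBACBABCBBACBABCCBABBACBACBABCBBACBABCCBABBABBACBABCCBACBA…ACBABCCBACBABCCBACBABCBBACBABCCBABBABBACBABCBBACBABCCBABBA  (len 328)
[7] BBACBABCBBACBABCCBABBACBACBABCBBACBABCCBABBABBACBABCCBACBA…ACBABCBBACBABCCBABBACBACBABCBBACBABCCBABBABBACBABCCBACBABC  (len 896)

415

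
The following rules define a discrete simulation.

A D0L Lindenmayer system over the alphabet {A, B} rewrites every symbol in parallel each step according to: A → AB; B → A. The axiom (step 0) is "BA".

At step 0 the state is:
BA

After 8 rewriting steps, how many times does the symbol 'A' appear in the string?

0) BA
1) AAB
2) ABABA
3) ABAABAAB
4) ABAABABAABABA
5) ABAABABAABAABABAABAAB
6) ABAABABAABAABABAABABAABAABABAABABA
7) ABAABABAABAABABAABABAABAABABAABAABABAABABAABAABABAABAAB
8) ABAABABAABAABABAABABAABAABABAABAABABAABABAABAABABAABABAABAABABAABAABABAABABAABAABABAABABA

55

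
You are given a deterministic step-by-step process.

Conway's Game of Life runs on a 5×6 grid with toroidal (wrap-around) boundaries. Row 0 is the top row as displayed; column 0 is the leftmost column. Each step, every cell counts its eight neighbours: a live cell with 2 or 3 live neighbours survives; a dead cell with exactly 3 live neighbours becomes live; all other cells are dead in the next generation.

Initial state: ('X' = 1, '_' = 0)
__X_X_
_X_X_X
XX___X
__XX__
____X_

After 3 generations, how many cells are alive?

9

[0] __X_X_
_X_X_X
XX___X
__XX__
____X_
[1] __X_XX
_X_X_X
_X_X_X
XXXXXX
__X_X_
[2] XXX__X
_X_X_X
______
______
______
[3] _XX_XX
_X__XX
______
______
XX____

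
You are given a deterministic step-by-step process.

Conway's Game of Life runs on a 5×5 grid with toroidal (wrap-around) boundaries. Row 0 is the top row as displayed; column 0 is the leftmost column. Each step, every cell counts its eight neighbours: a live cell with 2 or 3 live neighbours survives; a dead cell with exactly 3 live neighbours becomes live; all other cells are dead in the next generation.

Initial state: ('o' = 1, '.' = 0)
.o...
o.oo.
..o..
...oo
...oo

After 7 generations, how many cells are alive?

k=0  .o...
o.oo.
..o..
...oo
...oo
k=1  oo...
..oo.
.oo..
..o.o
o.ooo
k=2  o....
o..o.
.o...
....o
..o..
k=3  .o..o
oo..o
o...o
.....
.....
k=4  .o..o
.o.o.
.o..o
.....
.....
k=5  o.o..
.o.oo
o.o..
.....
.....
k=6  ooooo
...oo
ooooo
.....
.....
k=7  ooo..
.....
ooo..
ooooo
ooooo

16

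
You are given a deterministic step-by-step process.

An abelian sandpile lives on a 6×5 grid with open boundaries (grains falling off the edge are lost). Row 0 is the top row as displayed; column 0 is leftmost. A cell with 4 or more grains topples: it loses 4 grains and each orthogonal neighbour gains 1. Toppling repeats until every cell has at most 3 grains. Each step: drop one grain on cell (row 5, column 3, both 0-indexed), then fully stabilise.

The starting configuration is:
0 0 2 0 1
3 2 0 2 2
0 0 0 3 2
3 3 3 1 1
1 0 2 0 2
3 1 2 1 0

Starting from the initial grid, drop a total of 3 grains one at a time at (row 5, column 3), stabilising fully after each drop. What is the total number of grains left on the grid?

42

[0] 0 0 2 0 1
3 2 0 2 2
0 0 0 3 2
3 3 3 1 1
1 0 2 0 2
3 1 2 1 0
[1] 0 0 2 0 1
3 2 0 2 2
0 0 0 3 2
3 3 3 1 1
1 0 2 0 2
3 1 2 2 0
[2] 0 0 2 0 1
3 2 0 2 2
0 0 0 3 2
3 3 3 1 1
1 0 2 0 2
3 1 2 3 0
[3] 0 0 2 0 1
3 2 0 2 2
0 0 0 3 2
3 3 3 1 1
1 0 2 1 2
3 1 3 0 1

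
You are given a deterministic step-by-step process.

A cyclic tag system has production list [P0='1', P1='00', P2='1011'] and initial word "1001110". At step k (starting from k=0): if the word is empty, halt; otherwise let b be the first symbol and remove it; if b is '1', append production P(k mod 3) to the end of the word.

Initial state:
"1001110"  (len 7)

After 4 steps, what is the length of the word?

0) "1001110"  (len 7)
1) "0011101"  (len 7)
2) "011101"  (len 6)
3) "11101"  (len 5)
4) "11011"  (len 5)

5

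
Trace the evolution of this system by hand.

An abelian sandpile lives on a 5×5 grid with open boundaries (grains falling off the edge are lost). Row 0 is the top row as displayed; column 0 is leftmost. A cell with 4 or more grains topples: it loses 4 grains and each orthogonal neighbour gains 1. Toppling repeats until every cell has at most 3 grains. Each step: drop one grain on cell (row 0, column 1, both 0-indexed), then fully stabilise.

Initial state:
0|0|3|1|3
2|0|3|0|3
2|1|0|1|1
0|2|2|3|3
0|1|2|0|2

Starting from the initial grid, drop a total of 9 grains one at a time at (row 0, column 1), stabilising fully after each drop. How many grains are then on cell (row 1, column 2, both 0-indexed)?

0

t=0: 0|0|3|1|3
2|0|3|0|3
2|1|0|1|1
0|2|2|3|3
0|1|2|0|2
t=1: 0|1|3|1|3
2|0|3|0|3
2|1|0|1|1
0|2|2|3|3
0|1|2|0|2
t=2: 0|2|3|1|3
2|0|3|0|3
2|1|0|1|1
0|2|2|3|3
0|1|2|0|2
t=3: 0|3|3|1|3
2|0|3|0|3
2|1|0|1|1
0|2|2|3|3
0|1|2|0|2
t=4: 1|1|1|2|3
2|2|0|1|3
2|1|1|1|1
0|2|2|3|3
0|1|2|0|2
t=5: 1|2|1|2|3
2|2|0|1|3
2|1|1|1|1
0|2|2|3|3
0|1|2|0|2
t=6: 1|3|1|2|3
2|2|0|1|3
2|1|1|1|1
0|2|2|3|3
0|1|2|0|2
t=7: 2|0|2|2|3
2|3|0|1|3
2|1|1|1|1
0|2|2|3|3
0|1|2|0|2
t=8: 2|1|2|2|3
2|3|0|1|3
2|1|1|1|1
0|2|2|3|3
0|1|2|0|2
t=9: 2|2|2|2|3
2|3|0|1|3
2|1|1|1|1
0|2|2|3|3
0|1|2|0|2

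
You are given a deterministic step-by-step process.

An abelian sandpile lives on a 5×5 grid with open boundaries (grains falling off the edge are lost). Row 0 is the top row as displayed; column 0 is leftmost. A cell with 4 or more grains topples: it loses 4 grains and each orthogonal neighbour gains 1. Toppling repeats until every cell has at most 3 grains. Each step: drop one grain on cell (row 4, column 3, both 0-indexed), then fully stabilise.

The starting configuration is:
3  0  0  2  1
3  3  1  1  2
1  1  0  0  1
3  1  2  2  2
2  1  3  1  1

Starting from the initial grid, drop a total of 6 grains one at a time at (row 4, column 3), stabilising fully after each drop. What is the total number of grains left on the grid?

40

k=0  3  0  0  2  1
3  3  1  1  2
1  1  0  0  1
3  1  2  2  2
2  1  3  1  1
k=1  3  0  0  2  1
3  3  1  1  2
1  1  0  0  1
3  1  2  2  2
2  1  3  2  1
k=2  3  0  0  2  1
3  3  1  1  2
1  1  0  0  1
3  1  2  2  2
2  1  3  3  1
k=3  3  0  0  2  1
3  3  1  1  2
1  1  0  0  1
3  1  3  3  2
2  2  0  1  2
k=4  3  0  0  2  1
3  3  1  1  2
1  1  0  0  1
3  1  3  3  2
2  2  0  2  2
k=5  3  0  0  2  1
3  3  1  1  2
1  1  0  0  1
3  1  3  3  2
2  2  0  3  2
k=6  3  0  0  2  1
3  3  1  1  2
1  1  1  1  1
3  2  0  1  3
2  2  2  1  3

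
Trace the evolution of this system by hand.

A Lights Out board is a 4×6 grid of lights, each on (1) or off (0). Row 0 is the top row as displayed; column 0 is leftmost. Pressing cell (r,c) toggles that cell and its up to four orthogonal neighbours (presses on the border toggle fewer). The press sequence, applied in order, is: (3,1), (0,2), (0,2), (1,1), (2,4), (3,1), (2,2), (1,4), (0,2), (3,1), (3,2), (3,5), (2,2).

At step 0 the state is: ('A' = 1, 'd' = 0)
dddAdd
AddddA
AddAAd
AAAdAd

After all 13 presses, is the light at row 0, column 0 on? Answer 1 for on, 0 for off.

step 0: dddAdd
AddddA
AddAAd
AAAdAd
step 1: dddAdd
AddddA
AAdAAd
ddddAd
step 2: dAAddd
AdAddA
AAdAAd
ddddAd
step 3: dddAdd
AddddA
AAdAAd
ddddAd
step 4: dAdAdd
dAAddA
AddAAd
ddddAd
step 5: dAdAdd
dAAdAA
AddddA
dddddd
step 6: dAdAdd
dAAdAA
AAdddA
AAAddd
step 7: dAdAdd
dAddAA
AdAAdA
AAdddd
step 8: dAdAAd
dAdAdd
AdAAAA
AAdddd
step 9: ddAdAd
dAAAdd
AdAAAA
AAdddd
step 10: ddAdAd
dAAAdd
AAAAAA
ddAddd
step 11: ddAdAd
dAAAdd
AAdAAA
dAdAdd
step 12: ddAdAd
dAAAdd
AAdAAd
dAdAAA
step 13: ddAdAd
dAdAdd
AdAdAd
dAAAAA

0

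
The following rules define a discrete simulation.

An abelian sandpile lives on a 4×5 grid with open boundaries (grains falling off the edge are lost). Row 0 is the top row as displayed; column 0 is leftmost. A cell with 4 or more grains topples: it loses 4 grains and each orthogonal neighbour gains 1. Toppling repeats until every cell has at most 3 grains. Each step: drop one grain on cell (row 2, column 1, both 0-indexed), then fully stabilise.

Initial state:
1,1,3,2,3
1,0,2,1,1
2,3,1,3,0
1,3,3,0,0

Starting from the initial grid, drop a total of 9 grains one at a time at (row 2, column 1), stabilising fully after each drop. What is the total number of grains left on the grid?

37

step 0: 1,1,3,2,3
1,0,2,1,1
2,3,1,3,0
1,3,3,0,0
step 1: 1,1,3,2,3
1,1,2,1,1
3,1,3,3,0
2,1,0,1,0
step 2: 1,1,3,2,3
1,1,2,1,1
3,2,3,3,0
2,1,0,1,0
step 3: 1,1,3,2,3
1,1,2,1,1
3,3,3,3,0
2,1,0,1,0
step 4: 1,1,3,2,3
2,2,3,2,1
0,2,1,0,1
3,2,1,2,0
step 5: 1,1,3,2,3
2,2,3,2,1
0,3,1,0,1
3,2,1,2,0
step 6: 1,1,3,2,3
2,3,3,2,1
1,0,2,0,1
3,3,1,2,0
step 7: 1,1,3,2,3
2,3,3,2,1
1,1,2,0,1
3,3,1,2,0
step 8: 1,1,3,2,3
2,3,3,2,1
1,2,2,0,1
3,3,1,2,0
step 9: 1,1,3,2,3
2,3,3,2,1
1,3,2,0,1
3,3,1,2,0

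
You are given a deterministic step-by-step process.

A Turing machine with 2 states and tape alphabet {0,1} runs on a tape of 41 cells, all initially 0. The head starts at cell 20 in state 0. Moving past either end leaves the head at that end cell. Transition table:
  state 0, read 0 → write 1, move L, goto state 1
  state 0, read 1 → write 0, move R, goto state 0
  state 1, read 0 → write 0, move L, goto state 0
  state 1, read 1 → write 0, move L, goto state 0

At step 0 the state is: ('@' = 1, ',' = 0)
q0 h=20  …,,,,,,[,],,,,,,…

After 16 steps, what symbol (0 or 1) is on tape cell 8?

[0] q0 h=20  …,,,,,,[,],,,,,,…
[1] q1 h=19  …,,,,,,[,]@,,,,,…
[2] q0 h=18  …,,,,,,[,],@,,,,…
[3] q1 h=17  …,,,,,,[,]@,@,,,…
[4] q0 h=16  …,,,,,,[,],@,@,,…
[5] q1 h=15  …,,,,,,[,]@,@,@,…
[6] q0 h=14  …,,,,,,[,],@,@,@…
[7] q1 h=13  …,,,,,,[,]@,@,@,…
[8] q0 h=12  …,,,,,,[,],@,@,@…
[9] q1 h=11  …,,,,,,[,]@,@,@,…
[10] q0 h=10  …,,,,,,[,],@,@,@…
[11] q1 h= 9  …,,,,,,[,]@,@,@,…
[12] q0 h= 8  …,,,,,,[,],@,@,@…
[13] q1 h= 7  …,,,,,,[,]@,@,@,…
[14] q0 h= 6  |,,,,,,[,],@,@,@…
[15] q1 h= 5  |,,,,,[,]@,@,@,…
[16] q0 h= 4  |,,,,[,],@,@,@…

1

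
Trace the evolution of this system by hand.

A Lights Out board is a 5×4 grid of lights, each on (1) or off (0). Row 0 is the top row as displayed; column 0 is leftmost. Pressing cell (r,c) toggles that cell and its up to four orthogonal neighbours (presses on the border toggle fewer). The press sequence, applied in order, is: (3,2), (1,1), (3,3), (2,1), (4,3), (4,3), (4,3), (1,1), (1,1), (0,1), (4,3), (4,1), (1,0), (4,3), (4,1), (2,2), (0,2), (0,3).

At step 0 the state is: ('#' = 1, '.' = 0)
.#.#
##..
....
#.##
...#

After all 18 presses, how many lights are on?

0) .#.#
##..
....
#.##
...#
1) .#.#
##..
..#.
##..
..##
2) ...#
..#.
.##.
##..
..##
3) ...#
..#.
.###
####
..#.
4) ...#
.##.
#..#
#.##
..#.
5) ...#
.##.
#..#
#.#.
...#
6) ...#
.##.
#..#
#.##
..#.
7) ...#
.##.
#..#
#.#.
...#
8) .#.#
#...
##.#
#.#.
...#
9) ...#
.##.
#..#
#.#.
...#
10) ####
..#.
#..#
#.#.
...#
11) ####
..#.
#..#
#.##
..#.
12) ####
..#.
#..#
####
##..
13) .###
###.
...#
####
##..
14) .###
###.
...#
###.
####
15) .###
###.
...#
#.#.
...#
16) .###
##..
.##.
#...
...#
17) ....
###.
.##.
#...
...#
18) ..##
####
.##.
#...
...#

10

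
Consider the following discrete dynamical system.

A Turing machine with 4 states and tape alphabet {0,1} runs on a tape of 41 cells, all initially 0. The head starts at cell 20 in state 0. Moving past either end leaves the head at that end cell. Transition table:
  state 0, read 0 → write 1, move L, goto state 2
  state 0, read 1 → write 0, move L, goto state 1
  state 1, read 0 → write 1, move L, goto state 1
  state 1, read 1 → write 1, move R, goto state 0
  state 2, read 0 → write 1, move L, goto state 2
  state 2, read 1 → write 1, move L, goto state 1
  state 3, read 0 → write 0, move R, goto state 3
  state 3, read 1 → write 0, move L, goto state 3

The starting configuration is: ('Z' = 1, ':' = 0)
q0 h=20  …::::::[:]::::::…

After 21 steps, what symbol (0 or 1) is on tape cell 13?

t=0: q0 h=20  …::::::[:]::::::…
t=1: q2 h=19  …::::::[:]Z:::::…
t=2: q2 h=18  …::::::[:]ZZ::::…
t=3: q2 h=17  …::::::[:]ZZZ:::…
t=4: q2 h=16  …::::::[:]ZZZZ::…
t=5: q2 h=15  …::::::[:]ZZZZZ:…
t=6: q2 h=14  …::::::[:]ZZZZZZ…
t=7: q2 h=13  …::::::[:]ZZZZZZ…
t=8: q2 h=12  …::::::[:]ZZZZZZ…
t=9: q2 h=11  …::::::[:]ZZZZZZ…
t=10: q2 h=10  …::::::[:]ZZZZZZ…
t=11: q2 h= 9  …::::::[:]ZZZZZZ…
t=12: q2 h= 8  …::::::[:]ZZZZZZ…
t=13: q2 h= 7  …::::::[:]ZZZZZZ…
t=14: q2 h= 6  |::::::[:]ZZZZZZ…
t=15: q2 h= 5  |:::::[:]ZZZZZZ…
t=16: q2 h= 4  |::::[:]ZZZZZZ…
t=17: q2 h= 3  |:::[:]ZZZZZZ…
t=18: q2 h= 2  |::[:]ZZZZZZ…
t=19: q2 h= 1  |:[:]ZZZZZZ…
t=20: q2 h= 0  |[:]ZZZZZZ…
t=21: q2 h= 0  |[Z]ZZZZZZ…

1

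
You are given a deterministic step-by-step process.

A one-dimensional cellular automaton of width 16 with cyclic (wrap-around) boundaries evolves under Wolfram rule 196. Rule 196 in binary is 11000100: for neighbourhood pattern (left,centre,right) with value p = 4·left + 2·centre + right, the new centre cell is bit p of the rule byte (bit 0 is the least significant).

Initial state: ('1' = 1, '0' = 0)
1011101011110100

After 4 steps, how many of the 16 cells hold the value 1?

step 0: 1011101011110100
step 1: 1001101001110100
step 2: 1000101000110100
step 3: 1000101000010100
step 4: 1000101000010100

5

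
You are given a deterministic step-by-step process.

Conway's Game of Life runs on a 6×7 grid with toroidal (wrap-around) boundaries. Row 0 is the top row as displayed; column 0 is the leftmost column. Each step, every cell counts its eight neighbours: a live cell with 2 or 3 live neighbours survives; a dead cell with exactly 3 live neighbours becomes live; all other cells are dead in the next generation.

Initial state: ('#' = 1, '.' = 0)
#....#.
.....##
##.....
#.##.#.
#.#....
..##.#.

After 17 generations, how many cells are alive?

21

k=0  #....#.
.....##
##.....
#.##.#.
#.#....
..##.#.
k=1  .....#.
.#...#.
###.##.
#.##...
.......
..###..
k=2  ..##.#.
###..#.
#...##.
#.###.#
.#..#..
...##..
k=3  .....##
#.#..#.
.......
#.#...#
##.....
.....#.
k=4  ....##.
.....#.
#......
#.....#
##.....
#....#.
k=5  ....##.
....###
#......
......#
.#.....
##..##.
k=6  #..#...
....#.#
#......
#......
.#...##
##..###
k=7  .#.#...
#.....#
#.....#
##.....
.#..#..
.##.#..
k=8  .#.#...
.#....#
.......
.#....#
...#...
##..#..
k=9  .#.....
#.#....
.......
.......
.##....
##.##..
k=10  ...#...
.#.....
.......
.......
####...
#..#...
k=11  ..#....
.......
.......
.##....
####...
#..##..
k=12  ...#...
.......
.......
#..#...
#...#..
#...#..
k=13  .......
.......
.......
.......
##.##.#
...##..
k=14  .......
.......
.......
#......
#.####.
#.####.
k=15  ...##..
.......
.......
.#.##.#
#.#..#.
..#..#.
k=16  ...##..
.......
.......
#######
#.#..#.
.##..##
k=17  ..####.
.......
#######
#.####.
.......
###..##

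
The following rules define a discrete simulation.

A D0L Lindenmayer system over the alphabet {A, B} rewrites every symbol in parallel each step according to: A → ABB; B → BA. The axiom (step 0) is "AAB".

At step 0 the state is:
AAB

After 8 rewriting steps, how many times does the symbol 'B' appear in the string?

2209

k=0  AAB
k=1  ABBABBBA
k=2  ABBBABAABBBABABAABB
k=3  ABBBABABAABBBAABBABBBABABAABBBAABBBAABBABBBABA
k=4  ABBBABABAABBBAABBBAABBABBBABABAABBABBBABAABBBABABAABBBAABBBAABBABBBABABAABBABBBABABAABBABBBABAABBBABABAABBBAABB
k=5  ABBBABABAABBBAABBBAABBABBBABABAABBABBBABABAABBABBBABAABBBA…ABBBABABAABBBAABBABBBABABAABBBAABBBAABBABBBABABAABBABBBABA  (len 268)
k=6  ABBBABABAABBBAABBBAABBABBBABABAABBABBBABABAABBABBBABAABBBA…BAABBABBBABAABBBABABAABBBAABBBAABBABBBABAABBBABABAABBBAABB  (len 647)
k=7  ABBBABABAABBBAABBBAABBABBBABABAABBABBBABABAABBABBBABAABBBA…ABBBABABAABBBAABBABBBABABAABBBAABBBAABBABBBABABAABBABBBABA  (len 1562)
k=8  ABBBABABAABBBAABBBAABBABBBABABAABBABBBABABAABBABBBABAABBBA…BAABBABBBABAABBBABABAABBBAABBBAABBABBBABAABBBABABAABBBAABB  (len 3771)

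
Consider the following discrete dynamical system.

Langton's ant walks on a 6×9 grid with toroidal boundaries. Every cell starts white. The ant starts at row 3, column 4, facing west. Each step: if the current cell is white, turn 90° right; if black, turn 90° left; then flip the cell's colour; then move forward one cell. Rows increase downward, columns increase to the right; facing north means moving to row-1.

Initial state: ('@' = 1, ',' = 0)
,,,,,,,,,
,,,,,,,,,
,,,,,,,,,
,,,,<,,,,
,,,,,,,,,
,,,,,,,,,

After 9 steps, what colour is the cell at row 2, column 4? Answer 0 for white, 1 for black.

k=0  ,,,,,,,,,
,,,,,,,,,
,,,,,,,,,
,,,,<,,,,
,,,,,,,,,
,,,,,,,,,
k=1  ,,,,,,,,,
,,,,,,,,,
,,,,^,,,,
,,,,@,,,,
,,,,,,,,,
,,,,,,,,,
k=2  ,,,,,,,,,
,,,,,,,,,
,,,,@>,,,
,,,,@,,,,
,,,,,,,,,
,,,,,,,,,
k=3  ,,,,,,,,,
,,,,,,,,,
,,,,@@,,,
,,,,@v,,,
,,,,,,,,,
,,,,,,,,,
k=4  ,,,,,,,,,
,,,,,,,,,
,,,,@@,,,
,,,,<@,,,
,,,,,,,,,
,,,,,,,,,
k=5  ,,,,,,,,,
,,,,,,,,,
,,,,@@,,,
,,,,,@,,,
,,,,v,,,,
,,,,,,,,,
k=6  ,,,,,,,,,
,,,,,,,,,
,,,,@@,,,
,,,,,@,,,
,,,<@,,,,
,,,,,,,,,
k=7  ,,,,,,,,,
,,,,,,,,,
,,,,@@,,,
,,,^,@,,,
,,,@@,,,,
,,,,,,,,,
k=8  ,,,,,,,,,
,,,,,,,,,
,,,,@@,,,
,,,@>@,,,
,,,@@,,,,
,,,,,,,,,
k=9  ,,,,,,,,,
,,,,,,,,,
,,,,@@,,,
,,,@@@,,,
,,,@v,,,,
,,,,,,,,,

1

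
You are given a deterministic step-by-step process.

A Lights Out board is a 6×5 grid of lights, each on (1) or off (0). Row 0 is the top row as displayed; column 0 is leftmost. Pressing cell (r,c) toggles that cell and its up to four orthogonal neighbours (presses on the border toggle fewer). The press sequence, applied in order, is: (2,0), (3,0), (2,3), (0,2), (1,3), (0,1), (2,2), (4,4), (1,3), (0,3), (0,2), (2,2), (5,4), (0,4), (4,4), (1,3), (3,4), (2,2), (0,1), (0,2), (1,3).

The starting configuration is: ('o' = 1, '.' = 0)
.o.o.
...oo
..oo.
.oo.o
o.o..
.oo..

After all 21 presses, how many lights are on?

9

[0] .o.o.
...oo
..oo.
.oo.o
o.o..
.oo..
[1] .o.o.
o..oo
oooo.
ooo.o
o.o..
.oo..
[2] .o.o.
o..oo
.ooo.
..o.o
..o..
.oo..
[3] .o.o.
o...o
.o..o
..ooo
..o..
.oo..
[4] ..o..
o.o.o
.o..o
..ooo
..o..
.oo..
[5] ..oo.
o..o.
.o.oo
..ooo
..o..
.oo..
[6] oo.o.
oo.o.
.o.oo
..ooo
..o..
.oo..
[7] oo.o.
oooo.
..o.o
...oo
..o..
.oo..
[8] oo.o.
oooo.
..o.o
...o.
..ooo
.oo.o
[9] oo...
oo..o
..ooo
...o.
..ooo
.oo.o
[10] ooooo
oo.oo
..ooo
...o.
..ooo
.oo.o
[11] o...o
ooooo
..ooo
...o.
..ooo
.oo.o
[12] o...o
oo.oo
.o..o
..oo.
..ooo
.oo.o
[13] o...o
oo.oo
.o..o
..oo.
..oo.
.ooo.
[14] o..o.
oo.o.
.o..o
..oo.
..oo.
.ooo.
[15] o..o.
oo.o.
.o..o
..ooo
..o.o
.oooo
[16] o....
ooo.o
.o.oo
..ooo
..o.o
.oooo
[17] o....
ooo.o
.o.o.
..o..
..o..
.oooo
[18] o....
oo..o
..o..
.....
..o..
.oooo
[19] .oo..
o...o
..o..
.....
..o..
.oooo
[20] ...o.
o.o.o
..o..
.....
..o..
.oooo
[21] .....
o..o.
..oo.
.....
..o..
.oooo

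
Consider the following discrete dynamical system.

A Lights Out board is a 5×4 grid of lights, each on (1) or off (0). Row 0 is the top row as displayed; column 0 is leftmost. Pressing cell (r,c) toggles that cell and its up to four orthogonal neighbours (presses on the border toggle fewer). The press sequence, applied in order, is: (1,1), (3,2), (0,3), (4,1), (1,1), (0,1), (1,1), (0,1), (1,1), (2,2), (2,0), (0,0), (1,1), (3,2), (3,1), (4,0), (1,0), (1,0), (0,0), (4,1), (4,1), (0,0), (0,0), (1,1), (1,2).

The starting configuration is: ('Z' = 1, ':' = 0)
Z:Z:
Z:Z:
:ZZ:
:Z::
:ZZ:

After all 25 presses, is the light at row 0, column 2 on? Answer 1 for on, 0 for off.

0) Z:Z:
Z:Z:
:ZZ:
:Z::
:ZZ:
1) ZZZ:
:Z::
::Z:
:Z::
:ZZ:
2) ZZZ:
:Z::
::::
::ZZ
:Z::
3) ZZ:Z
:Z:Z
::::
::ZZ
:Z::
4) ZZ:Z
:Z:Z
::::
:ZZZ
Z:Z:
5) Z::Z
Z:ZZ
:Z::
:ZZZ
Z:Z:
6) :ZZZ
ZZZZ
:Z::
:ZZZ
Z:Z:
7) ::ZZ
:::Z
::::
:ZZZ
Z:Z:
8) ZZ:Z
:Z:Z
::::
:ZZZ
Z:Z:
9) Z::Z
Z:ZZ
:Z::
:ZZZ
Z:Z:
10) Z::Z
Z::Z
::ZZ
:Z:Z
Z:Z:
11) Z::Z
:::Z
ZZZZ
ZZ:Z
Z:Z:
12) :Z:Z
Z::Z
ZZZZ
ZZ:Z
Z:Z:
13) :::Z
:ZZZ
Z:ZZ
ZZ:Z
Z:Z:
14) :::Z
:ZZZ
Z::Z
Z:Z:
Z:::
15) :::Z
:ZZZ
ZZ:Z
:Z::
ZZ::
16) :::Z
:ZZZ
ZZ:Z
ZZ::
::::
17) Z::Z
Z:ZZ
:Z:Z
ZZ::
::::
18) :::Z
:ZZZ
ZZ:Z
ZZ::
::::
19) ZZ:Z
ZZZZ
ZZ:Z
ZZ::
::::
20) ZZ:Z
ZZZZ
ZZ:Z
Z:::
ZZZ:
21) ZZ:Z
ZZZZ
ZZ:Z
ZZ::
::::
22) :::Z
:ZZZ
ZZ:Z
ZZ::
::::
23) ZZ:Z
ZZZZ
ZZ:Z
ZZ::
::::
24) Z::Z
:::Z
Z::Z
ZZ::
::::
25) Z:ZZ
:ZZ:
Z:ZZ
ZZ::
::::

1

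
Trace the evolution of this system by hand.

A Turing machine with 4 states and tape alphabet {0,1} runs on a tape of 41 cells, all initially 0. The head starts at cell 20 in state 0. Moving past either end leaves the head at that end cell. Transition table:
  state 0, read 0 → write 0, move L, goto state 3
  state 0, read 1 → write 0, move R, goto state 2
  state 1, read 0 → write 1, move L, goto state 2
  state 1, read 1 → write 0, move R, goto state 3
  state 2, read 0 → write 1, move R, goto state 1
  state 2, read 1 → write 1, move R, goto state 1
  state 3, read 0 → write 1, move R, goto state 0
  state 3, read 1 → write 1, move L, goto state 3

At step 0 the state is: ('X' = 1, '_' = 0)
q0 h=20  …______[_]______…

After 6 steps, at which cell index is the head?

t=0: q0 h=20  …______[_]______…
t=1: q3 h=19  …______[_]______…
t=2: q0 h=20  …_____X[_]______…
t=3: q3 h=19  …______[X]______…
t=4: q3 h=18  …______[_]X_____…
t=5: q0 h=19  …_____X[X]______…
t=6: q2 h=20  …____X_[_]______…

20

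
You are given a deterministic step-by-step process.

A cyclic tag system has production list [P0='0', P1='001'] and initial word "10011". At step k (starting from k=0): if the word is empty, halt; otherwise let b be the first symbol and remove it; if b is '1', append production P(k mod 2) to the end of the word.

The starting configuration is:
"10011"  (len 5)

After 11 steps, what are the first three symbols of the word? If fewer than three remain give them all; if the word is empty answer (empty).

(empty)

[0] "10011"  (len 5)
[1] "00110"  (len 5)
[2] "0110"  (len 4)
[3] "110"  (len 3)
[4] "10001"  (len 5)
[5] "00010"  (len 5)
[6] "0010"  (len 4)
[7] "010"  (len 3)
[8] "10"  (len 2)
[9] "00"  (len 2)
[10] "0"  (len 1)
[11] (halted — word empty)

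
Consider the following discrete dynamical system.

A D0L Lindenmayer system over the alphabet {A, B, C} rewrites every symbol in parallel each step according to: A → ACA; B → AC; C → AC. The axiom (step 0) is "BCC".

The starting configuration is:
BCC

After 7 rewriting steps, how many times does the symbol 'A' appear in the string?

1131

k=0  BCC
k=1  ACACAC
k=2  ACAACACAACACAAC
k=3  ACAACACAACAACACAACACAACAACACAACACAACAAC
k=4  ACAACACAACAACACAACACAACAACACAACAACACAACACAACAACACAACACAACAACACAACAACACAACACAACAACACAACACAACAACACAACAAC
k=5  ACAACACAACAACACAACACAACAACACAACAACACAACACAACAACACAACACAACA…AACACAACACAACAACACAACACAACAACACAACAACACAACACAACAACACAACAAC  (len 267)
k=6  ACAACACAACAACACAACACAACAACACAACAACACAACACAACAACACAACACAACA…AACACAACACAACAACACAACACAACAACACAACAACACAACACAACAACACAACAAC  (len 699)
k=7  ACAACACAACAACACAACACAACAACACAACAACACAACACAACAACACAACACAACA…AACACAACACAACAACACAACACAACAACACAACAACACAACACAACAACACAACAAC  (len 1830)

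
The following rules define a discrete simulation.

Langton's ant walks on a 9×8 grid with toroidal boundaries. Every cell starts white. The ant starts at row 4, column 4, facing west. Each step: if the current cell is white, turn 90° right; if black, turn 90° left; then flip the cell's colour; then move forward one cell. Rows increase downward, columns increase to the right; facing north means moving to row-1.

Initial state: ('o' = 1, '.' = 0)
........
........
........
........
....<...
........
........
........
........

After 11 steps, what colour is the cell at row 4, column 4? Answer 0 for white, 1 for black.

1

gen 0: ........
........
........
........
....<...
........
........
........
........
gen 1: ........
........
........
....^...
....o...
........
........
........
........
gen 2: ........
........
........
....o>..
....o...
........
........
........
........
gen 3: ........
........
........
....oo..
....ov..
........
........
........
........
gen 4: ........
........
........
....oo..
....<o..
........
........
........
........
gen 5: ........
........
........
....oo..
.....o..
....v...
........
........
........
gen 6: ........
........
........
....oo..
.....o..
...<o...
........
........
........
gen 7: ........
........
........
....oo..
...^.o..
...oo...
........
........
........
gen 8: ........
........
........
....oo..
...o>o..
...oo...
........
........
........
gen 9: ........
........
........
....oo..
...ooo..
...ov...
........
........
........
gen 10: ........
........
........
....oo..
...ooo..
...o.>..
........
........
........
gen 11: ........
........
........
....oo..
...ooo..
...o.o..
.....v..
........
........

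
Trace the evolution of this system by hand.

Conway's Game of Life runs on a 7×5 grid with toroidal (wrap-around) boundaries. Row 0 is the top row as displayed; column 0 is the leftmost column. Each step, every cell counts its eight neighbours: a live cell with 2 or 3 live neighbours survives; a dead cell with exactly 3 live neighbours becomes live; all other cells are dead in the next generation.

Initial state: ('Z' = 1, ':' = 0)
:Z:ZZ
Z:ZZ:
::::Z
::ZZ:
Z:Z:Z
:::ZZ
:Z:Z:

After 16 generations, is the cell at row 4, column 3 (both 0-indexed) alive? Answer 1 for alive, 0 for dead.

0

k=0  :Z:ZZ
Z:ZZ:
::::Z
::ZZ:
Z:Z:Z
:::ZZ
:Z:Z:
k=1  :Z:::
ZZZ::
:Z::Z
ZZZ::
ZZZ::
:Z:::
:::::
k=2  ZZZ::
::Z::
:::ZZ
:::ZZ
:::::
ZZZ::
:::::
k=3  :ZZ::
Z:Z:Z
::Z:Z
:::ZZ
ZZZZZ
:Z:::
:::::
k=4  ZZZZ:
Z:Z:Z
:ZZ::
:::::
:Z:::
:Z:ZZ
:ZZ::
k=5  :::::
::::Z
ZZZZ:
:ZZ::
Z:Z::
:Z:Z:
:::::
k=6  :::::
ZZZZZ
Z::ZZ
::::Z
Z::Z:
:ZZ::
:::::
k=7  ZZZZZ
:ZZ::
:::::
:::::
ZZZZZ
:ZZ::
:::::
k=8  Z::ZZ
::::Z
:::::
ZZZZZ
Z::ZZ
::::Z
::::Z
k=9  Z::Z:
Z::ZZ
:ZZ::
:ZZ::
:::::
:::::
:::::
k=10  Z::Z:
Z::Z:
::::Z
:ZZ::
:::::
:::::
:::::
k=11  :::::
Z::Z:
ZZZZZ
:::::
:::::
:::::
:::::
k=12  :::::
Z::Z:
ZZZZ:
ZZZZZ
:::::
:::::
:::::
k=13  :::::
Z::Z:
:::::
:::::
ZZZZZ
:::::
:::::
k=14  :::::
:::::
:::::
ZZZZZ
ZZZZZ
ZZZZZ
:::::
k=15  :::::
:::::
ZZZZZ
:::::
:::::
:::::
ZZZZZ
k=16  ZZZZZ
ZZZZZ
ZZZZZ
ZZZZZ
:::::
ZZZZZ
ZZZZZ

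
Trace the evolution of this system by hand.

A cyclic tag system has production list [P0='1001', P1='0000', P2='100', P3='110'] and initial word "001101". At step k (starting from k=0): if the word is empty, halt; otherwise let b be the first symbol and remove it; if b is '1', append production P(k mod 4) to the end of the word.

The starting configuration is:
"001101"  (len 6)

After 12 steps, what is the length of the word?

14

[0] "001101"  (len 6)
[1] "01101"  (len 5)
[2] "1101"  (len 4)
[3] "101100"  (len 6)
[4] "01100110"  (len 8)
[5] "1100110"  (len 7)
[6] "1001100000"  (len 10)
[7] "001100000100"  (len 12)
[8] "01100000100"  (len 11)
[9] "1100000100"  (len 10)
[10] "1000001000000"  (len 13)
[11] "000001000000100"  (len 15)
[12] "00001000000100"  (len 14)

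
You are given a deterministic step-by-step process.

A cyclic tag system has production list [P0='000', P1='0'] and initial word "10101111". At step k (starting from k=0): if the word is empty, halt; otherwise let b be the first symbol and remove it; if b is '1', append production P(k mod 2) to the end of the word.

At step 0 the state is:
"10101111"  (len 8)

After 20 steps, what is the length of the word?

2

t=0: "10101111"  (len 8)
t=1: "0101111000"  (len 10)
t=2: "101111000"  (len 9)
t=3: "01111000000"  (len 11)
t=4: "1111000000"  (len 10)
t=5: "111000000000"  (len 12)
t=6: "110000000000"  (len 12)
t=7: "10000000000000"  (len 14)
t=8: "00000000000000"  (len 14)
t=9: "0000000000000"  (len 13)
t=10: "000000000000"  (len 12)
t=11: "00000000000"  (len 11)
t=12: "0000000000"  (len 10)
t=13: "000000000"  (len 9)
t=14: "00000000"  (len 8)
t=15: "0000000"  (len 7)
t=16: "000000"  (len 6)
t=17: "00000"  (len 5)
t=18: "0000"  (len 4)
t=19: "000"  (len 3)
t=20: "00"  (len 2)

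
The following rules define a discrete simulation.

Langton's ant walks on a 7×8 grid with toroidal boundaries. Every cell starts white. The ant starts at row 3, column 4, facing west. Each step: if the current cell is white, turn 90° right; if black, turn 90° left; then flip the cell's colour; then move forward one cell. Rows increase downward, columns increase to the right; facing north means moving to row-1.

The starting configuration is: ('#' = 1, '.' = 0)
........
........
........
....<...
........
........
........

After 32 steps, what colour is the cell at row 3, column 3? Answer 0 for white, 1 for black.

1

step 0: ........
........
........
....<...
........
........
........
step 1: ........
........
....^...
....#...
........
........
........
step 2: ........
........
....#>..
....#...
........
........
........
step 3: ........
........
....##..
....#v..
........
........
........
step 4: ........
........
....##..
....<#..
........
........
........
step 5: ........
........
....##..
.....#..
....v...
........
........
step 6: ........
........
....##..
.....#..
...<#...
........
........
step 7: ........
........
....##..
...^.#..
...##...
........
........
step 8: ........
........
....##..
...#>#..
...##...
........
........
step 9: ........
........
....##..
...###..
...#v...
........
........
step 10: ........
........
....##..
...###..
...#.>..
........
........
step 11: ........
........
....##..
...###..
...#.#..
.....v..
........
step 12: ........
........
....##..
...###..
...#.#..
....<#..
........
step 13: ........
........
....##..
...###..
...#^#..
....##..
........
step 14: ........
........
....##..
...###..
...##>..
....##..
........
step 15: ........
........
....##..
...##^..
...##...
....##..
........
step 16: ........
........
....##..
...#<...
...##...
....##..
........
step 17: ........
........
....##..
...#....
...#v...
....##..
........
step 18: ........
........
....##..
...#....
...#.>..
....##..
........
step 19: ........
........
....##..
...#....
...#.#..
....#v..
........
step 20: ........
........
....##..
...#....
...#.#..
....#.>.
........
step 21: ........
........
....##..
...#....
...#.#..
....#.#.
......v.
step 22: ........
........
....##..
...#....
...#.#..
....#.#.
.....<#.
step 23: ........
........
....##..
...#....
...#.#..
....#^#.
.....##.
step 24: ........
........
....##..
...#....
...#.#..
....##>.
.....##.
step 25: ........
........
....##..
...#....
...#.#^.
....##..
.....##.
step 26: ........
........
....##..
...#....
...#.##>
....##..
.....##.
step 27: ........
........
....##..
...#....
...#.###
....##.v
.....##.
step 28: ........
........
....##..
...#....
...#.###
....##<#
.....##.
step 29: ........
........
....##..
...#....
...#.#^#
....####
.....##.
step 30: ........
........
....##..
...#....
...#.<.#
....####
.....##.
step 31: ........
........
....##..
...#....
...#...#
....#v##
.....##.
step 32: ........
........
....##..
...#....
...#...#
....#.>#
.....##.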